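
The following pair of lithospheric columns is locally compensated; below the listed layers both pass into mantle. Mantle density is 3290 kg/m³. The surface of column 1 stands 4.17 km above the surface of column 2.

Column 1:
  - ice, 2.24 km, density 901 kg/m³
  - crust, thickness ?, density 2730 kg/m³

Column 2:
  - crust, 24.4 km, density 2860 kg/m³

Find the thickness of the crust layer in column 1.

33.7 km

Take the compensation level at the base of the deeper column (depth z_c below the surface of column 1) and equate Σ ρ_i t_i down to z_c; mantle fills any gap and the z_c terms cancel.
Column 1: 2.24×901 + x×2730 + (z_c − 2.24 − x)×3290
Column 2: 4.17×0 + 24.4×2860 + (z_c − 4.17 − 24.4)×3290
The z_c×3290 term appears on both sides and cancels. Collect the known terms of each column as K = Σ(ρt)_known − 3290 × (depth of known layers): K_1 = 2018.24 − 3290×2.24 = −5351.36; K_2 = 69784 − 3290×(4.17 + 24.4) = −24211.3.
Balance: K_1 − x×(3290 − 2730) = K_2, so x = (K_1 − K_2)/(3290 − 2730) = 18859.9/560 = 33.7 km.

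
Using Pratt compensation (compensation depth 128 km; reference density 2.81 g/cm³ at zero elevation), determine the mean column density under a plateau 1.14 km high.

2.79 g/cm³

Pratt balance: ρ_ref D = ρ (D + h).
ρ = ρ_ref D/(D + h) = 2.81 × 128 km/(128 km + 1.14 km) = 2.79 g/cm³.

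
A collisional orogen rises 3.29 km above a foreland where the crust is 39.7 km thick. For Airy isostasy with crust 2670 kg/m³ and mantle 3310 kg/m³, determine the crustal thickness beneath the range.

Root depth r = h ρ_c / (ρ_m − ρ_c) = 3.29 km × 2670 / 640 = 13.73 km.
Total thickness = T + h + r = 39.7 km + 3.29 km + 13.73 km = 56.7 km.

56.7 km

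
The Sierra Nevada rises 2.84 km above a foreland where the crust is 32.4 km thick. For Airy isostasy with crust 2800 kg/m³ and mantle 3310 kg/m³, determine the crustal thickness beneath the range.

50.8 km

Root depth r = h ρ_c / (ρ_m − ρ_c) = 2.84 km × 2800 / 510 = 15.59 km.
Total thickness = T + h + r = 32.4 km + 2.84 km + 15.59 km = 50.8 km.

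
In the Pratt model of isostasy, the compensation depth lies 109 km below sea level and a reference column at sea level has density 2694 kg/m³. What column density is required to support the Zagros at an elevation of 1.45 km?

Pratt balance: ρ_ref D = ρ (D + h).
ρ = ρ_ref D/(D + h) = 2694 × 109 km/(109 km + 1.45 km) = 2660 kg/m³.

2660 kg/m³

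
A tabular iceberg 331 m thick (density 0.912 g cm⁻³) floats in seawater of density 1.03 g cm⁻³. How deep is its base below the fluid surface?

293 m

Draft d = t ρ_obj/ρ_fluid = 331 m × 0.912/1.03 = 293 m.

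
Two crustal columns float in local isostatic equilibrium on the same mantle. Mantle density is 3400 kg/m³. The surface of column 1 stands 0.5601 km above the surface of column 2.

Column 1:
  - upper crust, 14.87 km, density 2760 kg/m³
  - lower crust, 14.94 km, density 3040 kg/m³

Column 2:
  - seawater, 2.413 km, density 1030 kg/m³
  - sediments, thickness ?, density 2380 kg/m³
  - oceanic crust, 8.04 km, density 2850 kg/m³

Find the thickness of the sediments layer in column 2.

2.79 km

Take the compensation level at the base of the deeper column (depth z_c below the surface of column 1) and equate Σ ρ_i t_i down to z_c; mantle fills any gap and the z_c terms cancel.
Column 1: 14.87×2760 + 14.94×3040 + (z_c − 29.81)×3400
Column 2: 0.5601×0 + 2.413×1030 + x×2380 + 8.04×2850 + (z_c − 0.5601 − 10.453 − x)×3400
The z_c×3400 term appears on both sides and cancels. Collect the known terms of each column as K = Σ(ρt)_known − 3400 × (depth of known layers): K_1 = 86458.8 − 3400×29.81 = −14895.2; K_2 = 25399.39 − 3400×(0.5601 + 10.453) = −12045.15.
Balance: K_1 = K_2 − x×(3400 − 2380), so x = (K_2 − K_1)/(3400 − 2380) = 2850.05/1020 = 2.79 km.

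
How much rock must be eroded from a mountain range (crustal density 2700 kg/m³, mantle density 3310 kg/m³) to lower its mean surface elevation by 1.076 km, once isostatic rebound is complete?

Net drop Δ = e − u = e − e ρ_c/ρ_m = e (ρ_m − ρ_c)/ρ_m.
e = Δ ρ_m/(ρ_m − ρ_c) = 1.076 km × 3310/610 = 5.84 km.

5.84 km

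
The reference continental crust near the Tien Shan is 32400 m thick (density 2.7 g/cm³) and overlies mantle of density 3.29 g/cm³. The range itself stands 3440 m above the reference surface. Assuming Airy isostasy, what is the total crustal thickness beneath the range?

51600 m

Root depth r = h ρ_c / (ρ_m − ρ_c) = 3440 m × 2.7 / 0.59 = 15740 m.
Total thickness = T + h + r = 32400 m + 3440 m + 15740 m = 51600 m.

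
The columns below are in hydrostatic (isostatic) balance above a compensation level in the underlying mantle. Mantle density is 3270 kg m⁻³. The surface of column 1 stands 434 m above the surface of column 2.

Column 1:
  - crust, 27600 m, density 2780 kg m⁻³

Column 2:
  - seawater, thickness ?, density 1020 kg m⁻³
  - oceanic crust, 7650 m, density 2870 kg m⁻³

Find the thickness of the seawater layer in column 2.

4020 m

Take the compensation level at the base of the deeper column (depth z_c below the surface of column 1) and equate Σ ρ_i t_i down to z_c; mantle fills any gap and the z_c terms cancel.
Column 1: 27600×2780 + (z_c − 27600)×3270
Column 2: 434×0 + x×1020 + 7650×2870 + (z_c − 434 − 7650 − x)×3270
The z_c×3270 term appears on both sides and cancels. Collect the known terms of each column as K = Σ(ρt)_known − 3270 × (depth of known layers): K_1 = 76728000 − 3270×27600 = −13524000; K_2 = 21955500 − 3270×(434 + 7650) = −4479180.
Balance: K_1 = K_2 − x×(3270 − 1020), so x = (K_2 − K_1)/(3270 − 1020) = 9044820/2250 = 4020 m.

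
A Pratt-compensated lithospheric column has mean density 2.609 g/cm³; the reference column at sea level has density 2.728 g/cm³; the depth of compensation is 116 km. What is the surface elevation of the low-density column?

ρ_ref D = ρ (D + h) → h = D (ρ_ref − ρ)/ρ.
h = 116 km × (2.728 − 2.609)/2.609 = 5.29 km.

5.29 km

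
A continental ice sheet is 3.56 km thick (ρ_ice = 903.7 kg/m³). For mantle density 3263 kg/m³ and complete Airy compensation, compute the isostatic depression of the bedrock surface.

Balancing pressure at the compensation depth: the ice load ρ_ice t is balanced by mantle displaced below, ρ_m s.
s = t ρ_ice / ρ_m = 3.56 km × 903.7/3263 = 0.986 km.

0.986 km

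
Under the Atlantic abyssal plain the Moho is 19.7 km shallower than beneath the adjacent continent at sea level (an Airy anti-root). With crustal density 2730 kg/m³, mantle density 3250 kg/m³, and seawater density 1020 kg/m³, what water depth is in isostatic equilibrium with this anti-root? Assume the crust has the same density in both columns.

Replacing a thickness d of crust by seawater at the top must be balanced by replacing crust with mantle at the base: d (ρ_c − ρ_w) = a (ρ_m − ρ_c).
d = a (ρ_m − ρ_c)/(ρ_c − ρ_w) = 19.7 km × 520/1710 = 5.99 km.

5.99 km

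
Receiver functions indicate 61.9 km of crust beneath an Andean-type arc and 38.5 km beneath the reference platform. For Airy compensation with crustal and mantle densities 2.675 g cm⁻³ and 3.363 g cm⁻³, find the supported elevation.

4.79 km

Excess crust Δ = 61.9 km − 38.5 km = 23.4 km, split between elevation h and root r with h + r = Δ.
Airy balance ρ_c h = (ρ_m − ρ_c) r gives r = h ρ_c/(ρ_m − ρ_c), so h (1 + ρ_c/(ρ_m − ρ_c)) = Δ, i.e. h = Δ (ρ_m − ρ_c)/ρ_m.
h = 23.4 km × 0.688/3.363 = 4.79 km.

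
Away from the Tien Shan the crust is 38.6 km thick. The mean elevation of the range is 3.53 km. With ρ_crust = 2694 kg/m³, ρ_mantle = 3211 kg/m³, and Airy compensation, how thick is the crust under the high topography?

60.5 km

Root depth r = h ρ_c / (ρ_m − ρ_c) = 3.53 km × 2694 / 517 = 18.39 km.
Total thickness = T + h + r = 38.6 km + 3.53 km + 18.39 km = 60.5 km.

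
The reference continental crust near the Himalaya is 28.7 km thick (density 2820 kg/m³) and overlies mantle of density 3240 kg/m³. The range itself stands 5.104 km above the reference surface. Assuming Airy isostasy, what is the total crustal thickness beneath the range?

68.1 km

Root depth r = h ρ_c / (ρ_m − ρ_c) = 5.104 km × 2820 / 420 = 34.27 km.
Total thickness = T + h + r = 28.7 km + 5.104 km + 34.27 km = 68.1 km.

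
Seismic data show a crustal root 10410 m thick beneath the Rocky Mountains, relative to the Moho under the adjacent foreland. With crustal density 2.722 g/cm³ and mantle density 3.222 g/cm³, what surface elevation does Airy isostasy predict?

1910 m

By Archimedes' principle applied to the lithosphere: ρ_c h = (ρ_m − ρ_c) r.
h = r (ρ_m − ρ_c) / ρ_c = 10410 m × (3.222 − 2.722) / 2.722 = 1910 m.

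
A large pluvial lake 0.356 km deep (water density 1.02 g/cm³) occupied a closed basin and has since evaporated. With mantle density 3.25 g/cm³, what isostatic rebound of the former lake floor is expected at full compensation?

u = d ρ_w/ρ_m = 0.356 km × 1.02/3.25 = 0.112 km.

0.112 km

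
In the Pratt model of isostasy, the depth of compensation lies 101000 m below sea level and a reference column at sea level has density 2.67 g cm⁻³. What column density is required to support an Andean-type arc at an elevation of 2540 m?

2.6 g cm⁻³

Pratt balance: ρ_ref D = ρ (D + h).
ρ = ρ_ref D/(D + h) = 2.67 × 101000 m/(101000 m + 2540 m) = 2.6 g cm⁻³.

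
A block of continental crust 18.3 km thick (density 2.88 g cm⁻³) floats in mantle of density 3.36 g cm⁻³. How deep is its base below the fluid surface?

15.7 km

Draft d = t ρ_obj/ρ_fluid = 18.3 km × 2.88/3.36 = 15.7 km.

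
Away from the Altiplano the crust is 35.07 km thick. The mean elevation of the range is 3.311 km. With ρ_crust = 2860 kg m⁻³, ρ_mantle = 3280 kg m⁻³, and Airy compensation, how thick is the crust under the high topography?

60.9 km

Root depth r = h ρ_c / (ρ_m − ρ_c) = 3.311 km × 2860 / 420 = 22.55 km.
Total thickness = T + h + r = 35.07 km + 3.311 km + 22.55 km = 60.9 km.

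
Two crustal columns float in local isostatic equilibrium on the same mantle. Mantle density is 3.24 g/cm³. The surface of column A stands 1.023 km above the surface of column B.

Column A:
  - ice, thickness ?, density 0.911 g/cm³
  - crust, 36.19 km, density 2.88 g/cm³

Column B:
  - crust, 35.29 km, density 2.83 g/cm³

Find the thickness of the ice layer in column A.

Take the compensation level at the base of the deeper column (depth z_c below the surface of column A) and equate Σ ρ_i t_i down to z_c; mantle fills any gap and the z_c terms cancel.
Column A: x×0.911 + 36.19×2.88 + (z_c − 36.19 − x)×3.24
Column B: 1.023×0 + 35.29×2.83 + (z_c − 1.023 − 35.29)×3.24
The z_c×3.24 term appears on both sides and cancels. Collect the known terms of each column as K = Σ(ρt)_known − 3.24 × (depth of known layers): K_A = 104.2272 − 3.24×36.19 = −13.0284; K_B = 99.8707 − 3.24×(1.023 + 35.29) = −17.78342.
Balance: K_A − x×(3.24 − 0.911) = K_B, so x = (K_A − K_B)/(3.24 − 0.911) = 4.75502/2.329 = 2.04 km.

2.04 km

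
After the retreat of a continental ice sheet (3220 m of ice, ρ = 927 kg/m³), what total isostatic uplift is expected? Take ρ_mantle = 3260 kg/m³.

916 m

Removing the load lets mantle flow back in; uplift u satisfies ρ_ice t = ρ_m u.
u = t ρ_ice/ρ_m = 3220 m × 927/3260 = 916 m.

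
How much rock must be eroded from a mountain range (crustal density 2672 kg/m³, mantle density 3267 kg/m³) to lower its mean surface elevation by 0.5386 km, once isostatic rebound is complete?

2.96 km

Net drop Δ = e − u = e − e ρ_c/ρ_m = e (ρ_m − ρ_c)/ρ_m.
e = Δ ρ_m/(ρ_m − ρ_c) = 0.5386 km × 3267/595 = 2.96 km.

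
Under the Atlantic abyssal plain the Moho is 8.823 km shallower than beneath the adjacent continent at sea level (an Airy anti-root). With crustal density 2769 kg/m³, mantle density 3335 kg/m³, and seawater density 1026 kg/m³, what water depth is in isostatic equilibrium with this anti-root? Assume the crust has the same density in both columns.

2.87 km

Replacing a thickness d of crust by seawater at the top must be balanced by replacing crust with mantle at the base: d (ρ_c − ρ_w) = a (ρ_m − ρ_c).
d = a (ρ_m − ρ_c)/(ρ_c − ρ_w) = 8.823 km × 566/1743 = 2.87 km.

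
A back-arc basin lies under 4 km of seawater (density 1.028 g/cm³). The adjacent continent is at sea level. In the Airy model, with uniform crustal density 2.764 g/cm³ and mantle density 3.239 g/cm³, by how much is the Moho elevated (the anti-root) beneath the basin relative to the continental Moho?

Equating mass per unit area of the two columns: replacing crust with seawater at the top is compensated by replacing crust with mantle at the base: d (ρ_c − ρ_w) = a (ρ_m − ρ_c).
a = d (ρ_c − ρ_w)/(ρ_m − ρ_c) = 4 km × 1.736/0.475 = 14.6 km.

14.6 km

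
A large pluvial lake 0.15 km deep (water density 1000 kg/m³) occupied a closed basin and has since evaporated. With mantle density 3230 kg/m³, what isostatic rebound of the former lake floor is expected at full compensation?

u = d ρ_w/ρ_m = 0.15 km × 1000/3230 = 0.0464 km.

0.0464 km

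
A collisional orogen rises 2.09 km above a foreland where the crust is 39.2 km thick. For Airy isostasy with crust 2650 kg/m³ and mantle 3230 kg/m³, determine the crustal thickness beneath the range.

50.8 km

Root depth r = h ρ_c / (ρ_m − ρ_c) = 2.09 km × 2650 / 580 = 9.549 km.
Total thickness = T + h + r = 39.2 km + 2.09 km + 9.549 km = 50.8 km.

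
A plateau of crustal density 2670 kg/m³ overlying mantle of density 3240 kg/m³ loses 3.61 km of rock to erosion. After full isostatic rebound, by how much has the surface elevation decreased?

0.635 km

Rebound u = e ρ_c/ρ_m = 3.61 km × 2670/3240 = 2.975 km.
Net surface drop = e − u = 3.61 km − 2.975 km = e (ρ_m − ρ_c)/ρ_m = 0.635 km.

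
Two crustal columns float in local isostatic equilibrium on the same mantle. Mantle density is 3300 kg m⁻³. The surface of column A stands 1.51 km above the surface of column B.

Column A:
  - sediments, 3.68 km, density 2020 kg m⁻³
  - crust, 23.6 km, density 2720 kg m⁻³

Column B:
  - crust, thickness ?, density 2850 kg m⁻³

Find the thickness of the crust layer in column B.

Take the compensation level at the base of the deeper column (depth z_c below the surface of column A) and equate Σ ρ_i t_i down to z_c; mantle fills any gap and the z_c terms cancel.
Column A: 3.68×2020 + 23.6×2720 + (z_c − 27.28)×3300
Column B: 1.51×0 + x×2850 + (z_c − 1.51 − 0 − x)×3300
The z_c×3300 term appears on both sides and cancels. Collect the known terms of each column as K = Σ(ρt)_known − 3300 × (depth of known layers): K_A = 71625.6 − 3300×27.28 = −18398.4; K_B = 0 − 3300×(1.51 + 0) = −4983.
Balance: K_A = K_B − x×(3300 − 2850), so x = (K_B − K_A)/(3300 − 2850) = 13415.4/450 = 29.8 km.

29.8 km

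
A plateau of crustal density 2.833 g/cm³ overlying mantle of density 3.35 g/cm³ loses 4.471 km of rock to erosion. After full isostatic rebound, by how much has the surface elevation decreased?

Rebound u = e ρ_c/ρ_m = 4.471 km × 2.833/3.35 = 3.781 km.
Net surface drop = e − u = 4.471 km − 3.781 km = e (ρ_m − ρ_c)/ρ_m = 0.69 km.

0.69 km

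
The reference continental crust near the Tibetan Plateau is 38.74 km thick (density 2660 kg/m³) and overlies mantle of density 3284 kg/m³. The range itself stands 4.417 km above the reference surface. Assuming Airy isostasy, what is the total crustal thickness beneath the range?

62 km

Root depth r = h ρ_c / (ρ_m − ρ_c) = 4.417 km × 2660 / 624 = 18.83 km.
Total thickness = T + h + r = 38.74 km + 4.417 km + 18.83 km = 62 km.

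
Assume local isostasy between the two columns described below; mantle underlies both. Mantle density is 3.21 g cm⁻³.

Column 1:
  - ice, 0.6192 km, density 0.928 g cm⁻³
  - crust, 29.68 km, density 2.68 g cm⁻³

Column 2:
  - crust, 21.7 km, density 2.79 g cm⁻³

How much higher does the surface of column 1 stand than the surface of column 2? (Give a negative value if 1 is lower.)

For any compensation level in the mantle, the mantle terms cancel and isostasy reduces to e = (Σt_1 − Σt_2) − (Σ(ρt)_1 − Σ(ρt)_2) / ρ_m.
Σt_1 = 30.2992 km; Σt_2 = 21.7 km; Σ(ρt)_1 = 80.1170176; Σ(ρt)_2 = 60.543 (in km·g cm⁻³).
e = (30.2992 − 21.7) − (80.1170176 − 60.543) / 3.21 = 2.5 km.

2.5 km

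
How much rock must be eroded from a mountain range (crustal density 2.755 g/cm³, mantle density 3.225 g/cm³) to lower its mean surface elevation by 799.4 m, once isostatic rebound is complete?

Net drop Δ = e − u = e − e ρ_c/ρ_m = e (ρ_m − ρ_c)/ρ_m.
e = Δ ρ_m/(ρ_m − ρ_c) = 799.4 m × 3.225/0.47 = 5490 m.

5490 m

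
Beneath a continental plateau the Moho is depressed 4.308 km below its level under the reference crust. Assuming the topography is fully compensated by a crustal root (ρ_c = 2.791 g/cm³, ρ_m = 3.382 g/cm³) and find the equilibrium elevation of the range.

0.912 km

Balancing pressure at the compensation depth: ρ_c h = (ρ_m − ρ_c) r.
h = r (ρ_m − ρ_c) / ρ_c = 4.308 km × (3.382 − 2.791) / 2.791 = 0.912 km.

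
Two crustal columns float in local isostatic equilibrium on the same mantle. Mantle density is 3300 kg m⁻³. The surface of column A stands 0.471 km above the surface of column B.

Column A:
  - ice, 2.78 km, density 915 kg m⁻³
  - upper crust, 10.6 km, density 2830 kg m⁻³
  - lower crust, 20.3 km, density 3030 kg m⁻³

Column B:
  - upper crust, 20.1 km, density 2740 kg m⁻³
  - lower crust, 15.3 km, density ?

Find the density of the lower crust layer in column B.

Take the compensation level at the base of the deeper column (depth z_c below the surface of column A) and equate Σ ρ_i t_i down to z_c; mantle fills any gap and the z_c terms cancel.
Column A: 2.78×915 + 10.6×2830 + 20.3×3030 + (z_c − 33.68)×3300
Column B: 0.471×0 + 20.1×2740 + 15.3×ρ + (z_c − 0.471 − 35.4)×3300
The z_c×3300 term appears on both sides and cancels. Collect the known terms of each column as K = Σ(ρt)_known − 3300 × (depth of known layers): K_A = 94050.7 − 3300×33.68 = −17093.3; K_B = 55074 − 3300×(0.471 + 35.4) = −63300.3.
Balance: K_A = K_B + 15.3×ρ, so ρ = (K_A − K_B)/15.3 = 46207/15.3 = 3020 kg m⁻³.

3020 kg m⁻³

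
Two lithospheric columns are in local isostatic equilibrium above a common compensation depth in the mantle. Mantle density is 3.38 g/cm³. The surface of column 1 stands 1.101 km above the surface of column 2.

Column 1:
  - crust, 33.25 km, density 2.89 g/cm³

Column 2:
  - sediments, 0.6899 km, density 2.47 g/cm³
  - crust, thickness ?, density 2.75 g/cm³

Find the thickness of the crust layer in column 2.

Take the compensation level at the base of the deeper column (depth z_c below the surface of column 1) and equate Σ ρ_i t_i down to z_c; mantle fills any gap and the z_c terms cancel.
Column 1: 33.25×2.89 + (z_c − 33.25)×3.38
Column 2: 1.101×0 + 0.6899×2.47 + x×2.75 + (z_c − 1.101 − 0.6899 − x)×3.38
The z_c×3.38 term appears on both sides and cancels. Collect the known terms of each column as K = Σ(ρt)_known − 3.38 × (depth of known layers): K_1 = 96.0925 − 3.38×33.25 = −16.2925; K_2 = 1.704053 − 3.38×(1.101 + 0.6899) = −4.349189.
Balance: K_1 = K_2 − x×(3.38 − 2.75), so x = (K_2 − K_1)/(3.38 − 2.75) = 11.9433/0.63 = 19 km.

19 km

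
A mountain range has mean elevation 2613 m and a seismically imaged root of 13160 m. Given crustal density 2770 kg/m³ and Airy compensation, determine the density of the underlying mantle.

Airy balance: ρ_c h = (ρ_m − ρ_c) r → ρ_m = ρ_c (1 + h/r).
ρ_m = 2770 × (1 + 2613 m/13160 m) = 3320 kg/m³.

3320 kg/m³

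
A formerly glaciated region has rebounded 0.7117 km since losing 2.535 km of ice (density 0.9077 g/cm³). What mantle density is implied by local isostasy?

3.23 g/cm³

ρ_m = ρ_ice t / u = 0.9077 × 2.535 km/0.7117 km = 3.23 g/cm³.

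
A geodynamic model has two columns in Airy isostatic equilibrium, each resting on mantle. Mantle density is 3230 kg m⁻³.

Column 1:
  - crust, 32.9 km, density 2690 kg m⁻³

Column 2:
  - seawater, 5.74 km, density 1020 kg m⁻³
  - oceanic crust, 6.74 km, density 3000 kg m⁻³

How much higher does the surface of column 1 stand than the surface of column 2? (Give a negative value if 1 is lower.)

For any compensation level in the mantle, the mantle terms cancel and isostasy reduces to e = (Σt_1 − Σt_2) − (Σ(ρt)_1 − Σ(ρt)_2) / ρ_m.
Σt_1 = 32.9 km; Σt_2 = 12.48 km; Σ(ρt)_1 = 88501; Σ(ρt)_2 = 26074.8 (in km·kg m⁻³).
e = (32.9 − 12.48) − (88501 − 26074.8) / 3230 = 1.09 km.

1.09 km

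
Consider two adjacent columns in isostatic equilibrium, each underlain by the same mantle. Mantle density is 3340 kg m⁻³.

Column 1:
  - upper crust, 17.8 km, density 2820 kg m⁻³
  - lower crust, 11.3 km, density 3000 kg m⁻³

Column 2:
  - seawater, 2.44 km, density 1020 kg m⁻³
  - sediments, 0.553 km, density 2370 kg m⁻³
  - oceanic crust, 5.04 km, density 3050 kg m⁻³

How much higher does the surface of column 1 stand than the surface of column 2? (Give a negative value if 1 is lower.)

For any compensation level in the mantle, the mantle terms cancel and isostasy reduces to e = (Σt_1 − Σt_2) − (Σ(ρt)_1 − Σ(ρt)_2) / ρ_m.
Σt_1 = 29.1 km; Σt_2 = 8.033 km; Σ(ρt)_1 = 84096; Σ(ρt)_2 = 19171.41 (in km·kg m⁻³).
e = (29.1 − 8.033) − (84096 − 19171.41) / 3340 = 1.63 km.

1.63 km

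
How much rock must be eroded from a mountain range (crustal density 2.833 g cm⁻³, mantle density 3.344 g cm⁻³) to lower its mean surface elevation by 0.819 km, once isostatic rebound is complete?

Net drop Δ = e − u = e − e ρ_c/ρ_m = e (ρ_m − ρ_c)/ρ_m.
e = Δ ρ_m/(ρ_m − ρ_c) = 0.819 km × 3.344/0.511 = 5.36 km.

5.36 km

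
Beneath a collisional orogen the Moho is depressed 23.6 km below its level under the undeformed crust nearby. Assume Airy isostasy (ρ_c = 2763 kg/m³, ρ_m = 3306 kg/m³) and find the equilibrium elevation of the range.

4.64 km

Balancing pressure at the compensation depth: ρ_c h = (ρ_m − ρ_c) r.
h = r (ρ_m − ρ_c) / ρ_c = 23.6 km × (3306 − 2763) / 2763 = 4.64 km.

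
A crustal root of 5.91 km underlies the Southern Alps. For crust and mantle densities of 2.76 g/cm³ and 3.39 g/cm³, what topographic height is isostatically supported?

Equating mass per unit area of the two columns: ρ_c h = (ρ_m − ρ_c) r.
h = r (ρ_m − ρ_c) / ρ_c = 5.91 km × (3.39 − 2.76) / 2.76 = 1.35 km.

1.35 km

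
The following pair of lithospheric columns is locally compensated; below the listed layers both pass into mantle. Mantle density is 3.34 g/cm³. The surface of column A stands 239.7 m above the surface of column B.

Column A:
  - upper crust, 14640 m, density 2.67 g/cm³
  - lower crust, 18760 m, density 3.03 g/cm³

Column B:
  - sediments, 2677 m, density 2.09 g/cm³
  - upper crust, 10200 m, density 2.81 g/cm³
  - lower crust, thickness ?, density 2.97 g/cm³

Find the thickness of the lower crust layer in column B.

16400 m

Take the compensation level at the base of the deeper column (depth z_c below the surface of column A) and equate Σ ρ_i t_i down to z_c; mantle fills any gap and the z_c terms cancel.
Column A: 14640×2.67 + 18760×3.03 + (z_c − 33400)×3.34
Column B: 239.7×0 + 2677×2.09 + 10200×2.81 + x×2.97 + (z_c − 239.7 − 12877 − x)×3.34
The z_c×3.34 term appears on both sides and cancels. Collect the known terms of each column as K = Σ(ρt)_known − 3.34 × (depth of known layers): K_A = 95931.6 − 3.34×33400 = −15624.4; K_B = 34256.93 − 3.34×(239.7 + 12877) = −9552.848.
Balance: K_A = K_B − x×(3.34 − 2.97), so x = (K_B − K_A)/(3.34 − 2.97) = 6071.55/0.37 = 16400 m.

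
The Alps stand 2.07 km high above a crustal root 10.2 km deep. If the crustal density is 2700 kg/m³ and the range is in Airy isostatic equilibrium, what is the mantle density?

3250 kg/m³

Airy balance: ρ_c h = (ρ_m − ρ_c) r → ρ_m = ρ_c (1 + h/r).
ρ_m = 2700 × (1 + 2.07 km/10.2 km) = 3250 kg/m³.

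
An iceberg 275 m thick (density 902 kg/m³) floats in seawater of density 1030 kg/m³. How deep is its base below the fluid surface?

241 m

Draft d = t ρ_obj/ρ_fluid = 275 m × 902/1030 = 241 m.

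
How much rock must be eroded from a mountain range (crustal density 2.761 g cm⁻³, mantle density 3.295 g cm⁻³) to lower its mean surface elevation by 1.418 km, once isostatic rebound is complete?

8.75 km

Net drop Δ = e − u = e − e ρ_c/ρ_m = e (ρ_m − ρ_c)/ρ_m.
e = Δ ρ_m/(ρ_m − ρ_c) = 1.418 km × 3.295/0.534 = 8.75 km.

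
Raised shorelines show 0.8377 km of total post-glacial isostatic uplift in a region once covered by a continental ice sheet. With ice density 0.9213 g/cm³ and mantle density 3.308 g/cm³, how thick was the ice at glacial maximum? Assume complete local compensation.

3.01 km

u = t ρ_ice/ρ_m → t = u ρ_m/ρ_ice = 0.8377 km × 3.308/0.9213 = 3.01 km.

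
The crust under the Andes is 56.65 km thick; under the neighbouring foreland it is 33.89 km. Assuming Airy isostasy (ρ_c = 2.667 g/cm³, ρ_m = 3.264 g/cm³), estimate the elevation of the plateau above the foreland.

Excess crust Δ = 56.65 km − 33.89 km = 22.76 km, split between elevation h and root r with h + r = Δ.
Airy balance ρ_c h = (ρ_m − ρ_c) r gives r = h ρ_c/(ρ_m − ρ_c), so h (1 + ρ_c/(ρ_m − ρ_c)) = Δ, i.e. h = Δ (ρ_m − ρ_c)/ρ_m.
h = 22.76 km × 0.597/3.264 = 4.16 km.

4.16 km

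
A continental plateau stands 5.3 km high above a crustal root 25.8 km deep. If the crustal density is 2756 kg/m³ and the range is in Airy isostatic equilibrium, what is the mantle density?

Airy balance: ρ_c h = (ρ_m − ρ_c) r → ρ_m = ρ_c (1 + h/r).
ρ_m = 2756 × (1 + 5.3 km/25.8 km) = 3320 kg/m³.

3320 kg/m³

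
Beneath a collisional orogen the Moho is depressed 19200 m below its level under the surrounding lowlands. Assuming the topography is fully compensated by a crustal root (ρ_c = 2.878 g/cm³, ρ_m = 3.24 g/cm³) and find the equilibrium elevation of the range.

2420 m

In Airy isostatic equilibrium: ρ_c h = (ρ_m − ρ_c) r.
h = r (ρ_m − ρ_c) / ρ_c = 19200 m × (3.24 − 2.878) / 2.878 = 2420 m.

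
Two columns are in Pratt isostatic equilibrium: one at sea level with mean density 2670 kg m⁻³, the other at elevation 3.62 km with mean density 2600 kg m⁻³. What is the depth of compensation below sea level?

134 km

ρ_ref D = ρ (D + h) → D (ρ_ref − ρ) = ρ h.
D = ρ h/(ρ_ref − ρ) = 2600 × 3.62 km/(2670 − 2600) = 134 km.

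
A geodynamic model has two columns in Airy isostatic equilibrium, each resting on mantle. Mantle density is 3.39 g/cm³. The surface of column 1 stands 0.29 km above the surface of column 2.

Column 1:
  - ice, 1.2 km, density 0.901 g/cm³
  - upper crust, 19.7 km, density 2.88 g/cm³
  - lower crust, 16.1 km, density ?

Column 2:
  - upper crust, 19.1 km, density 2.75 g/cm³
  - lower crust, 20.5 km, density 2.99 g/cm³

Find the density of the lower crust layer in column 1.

2.87 g/cm³

Take the compensation level at the base of the deeper column (depth z_c below the surface of column 1) and equate Σ ρ_i t_i down to z_c; mantle fills any gap and the z_c terms cancel.
Column 1: 1.2×0.901 + 19.7×2.88 + 16.1×ρ + (z_c − 37)×3.39
Column 2: 0.29×0 + 19.1×2.75 + 20.5×2.99 + (z_c − 0.29 − 39.6)×3.39
The z_c×3.39 term appears on both sides and cancels. Collect the known terms of each column as K = Σ(ρt)_known − 3.39 × (depth of known layers): K_1 = 57.8172 − 3.39×37 = −67.6128; K_2 = 113.82 − 3.39×(0.29 + 39.6) = −21.4071.
Balance: K_1 + 16.1×ρ = K_2, so ρ = (K_2 − K_1)/16.1 = 46.2057/16.1 = 2.87 g/cm³.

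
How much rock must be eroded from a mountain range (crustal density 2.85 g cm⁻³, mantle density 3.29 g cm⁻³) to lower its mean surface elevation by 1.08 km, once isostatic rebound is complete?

8.08 km

Net drop Δ = e − u = e − e ρ_c/ρ_m = e (ρ_m − ρ_c)/ρ_m.
e = Δ ρ_m/(ρ_m − ρ_c) = 1.08 km × 3.29/0.44 = 8.08 km.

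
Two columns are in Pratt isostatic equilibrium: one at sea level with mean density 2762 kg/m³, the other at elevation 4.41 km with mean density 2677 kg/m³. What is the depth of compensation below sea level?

ρ_ref D = ρ (D + h) → D (ρ_ref − ρ) = ρ h.
D = ρ h/(ρ_ref − ρ) = 2677 × 4.41 km/(2762 − 2677) = 139 km.

139 km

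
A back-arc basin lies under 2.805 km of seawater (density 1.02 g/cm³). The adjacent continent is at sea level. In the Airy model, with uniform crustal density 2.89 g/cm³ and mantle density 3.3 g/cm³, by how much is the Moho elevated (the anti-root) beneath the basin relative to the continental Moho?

12.8 km

Isostatic balance requires: replacing crust with seawater at the top is compensated by replacing crust with mantle at the base: d (ρ_c − ρ_w) = a (ρ_m − ρ_c).
a = d (ρ_c − ρ_w)/(ρ_m − ρ_c) = 2.805 km × 1.87/0.41 = 12.8 km.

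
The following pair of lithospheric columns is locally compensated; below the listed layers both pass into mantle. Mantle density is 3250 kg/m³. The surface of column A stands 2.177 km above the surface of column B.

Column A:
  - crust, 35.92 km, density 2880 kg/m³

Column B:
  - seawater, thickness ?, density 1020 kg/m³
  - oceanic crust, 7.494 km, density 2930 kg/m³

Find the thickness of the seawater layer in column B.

Take the compensation level at the base of the deeper column (depth z_c below the surface of column A) and equate Σ ρ_i t_i down to z_c; mantle fills any gap and the z_c terms cancel.
Column A: 35.92×2880 + (z_c − 35.92)×3250
Column B: 2.177×0 + x×1020 + 7.494×2930 + (z_c − 2.177 − 7.494 − x)×3250
The z_c×3250 term appears on both sides and cancels. Collect the known terms of each column as K = Σ(ρt)_known − 3250 × (depth of known layers): K_A = 103449.6 − 3250×35.92 = −13290.4; K_B = 21957.42 − 3250×(2.177 + 7.494) = −9473.33.
Balance: K_A = K_B − x×(3250 − 1020), so x = (K_B − K_A)/(3250 − 1020) = 3817.07/2230 = 1.71 km.

1.71 km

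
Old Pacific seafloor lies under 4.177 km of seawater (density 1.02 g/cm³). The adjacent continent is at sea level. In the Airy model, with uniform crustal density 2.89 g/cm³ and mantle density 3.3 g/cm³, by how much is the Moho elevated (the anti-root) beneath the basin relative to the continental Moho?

19.1 km

Balancing pressure at the compensation depth: replacing crust with seawater at the top is compensated by replacing crust with mantle at the base: d (ρ_c − ρ_w) = a (ρ_m − ρ_c).
a = d (ρ_c − ρ_w)/(ρ_m − ρ_c) = 4.177 km × 1.87/0.41 = 19.1 km.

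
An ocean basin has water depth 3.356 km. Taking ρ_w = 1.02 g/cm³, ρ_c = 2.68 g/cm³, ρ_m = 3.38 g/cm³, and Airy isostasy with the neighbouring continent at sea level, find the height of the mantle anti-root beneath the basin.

Equating mass per unit area of the two columns: replacing crust with seawater at the top is compensated by replacing crust with mantle at the base: d (ρ_c − ρ_w) = a (ρ_m − ρ_c).
a = d (ρ_c − ρ_w)/(ρ_m − ρ_c) = 3.356 km × 1.66/0.7 = 7.96 km.

7.96 km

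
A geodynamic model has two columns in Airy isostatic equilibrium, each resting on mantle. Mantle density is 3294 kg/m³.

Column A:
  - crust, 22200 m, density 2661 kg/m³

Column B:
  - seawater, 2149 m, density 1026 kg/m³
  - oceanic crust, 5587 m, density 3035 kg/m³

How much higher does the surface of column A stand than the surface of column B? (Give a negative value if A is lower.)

2350 m

For any compensation level in the mantle, the mantle terms cancel and isostasy reduces to e = (Σt_A − Σt_B) − (Σ(ρt)_A − Σ(ρt)_B) / ρ_m.
Σt_A = 22200 m; Σt_B = 7736 m; Σ(ρt)_A = 59074200; Σ(ρt)_B = 19161419 (in m·kg/m³).
e = (22200 − 7736) − (59074200 − 19161419) / 3294 = 2350 m.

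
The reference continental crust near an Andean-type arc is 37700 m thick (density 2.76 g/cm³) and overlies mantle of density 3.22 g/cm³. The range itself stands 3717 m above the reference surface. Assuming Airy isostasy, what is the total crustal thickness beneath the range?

Root depth r = h ρ_c / (ρ_m − ρ_c) = 3717 m × 2.76 / 0.46 = 22300 m.
Total thickness = T + h + r = 37700 m + 3717 m + 22300 m = 63700 m.

63700 m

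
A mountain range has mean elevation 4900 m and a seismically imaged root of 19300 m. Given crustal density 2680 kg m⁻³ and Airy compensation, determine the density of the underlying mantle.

Airy balance: ρ_c h = (ρ_m − ρ_c) r → ρ_m = ρ_c (1 + h/r).
ρ_m = 2680 × (1 + 4900 m/19300 m) = 3360 kg m⁻³.

3360 kg m⁻³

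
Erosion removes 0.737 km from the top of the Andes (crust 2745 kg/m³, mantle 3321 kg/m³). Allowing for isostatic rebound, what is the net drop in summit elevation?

Rebound u = e ρ_c/ρ_m = 0.737 km × 2745/3321 = 0.6092 km.
Net surface drop = e − u = 0.737 km − 0.6092 km = e (ρ_m − ρ_c)/ρ_m = 0.128 km.

0.128 km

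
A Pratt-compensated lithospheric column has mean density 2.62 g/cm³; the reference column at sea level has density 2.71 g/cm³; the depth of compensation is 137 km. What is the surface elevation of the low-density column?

ρ_ref D = ρ (D + h) → h = D (ρ_ref − ρ)/ρ.
h = 137 km × (2.71 − 2.62)/2.62 = 4.71 km.

4.71 km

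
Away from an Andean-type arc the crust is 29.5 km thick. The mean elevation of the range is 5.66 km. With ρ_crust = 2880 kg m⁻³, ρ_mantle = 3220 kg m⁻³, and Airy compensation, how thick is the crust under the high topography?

Root depth r = h ρ_c / (ρ_m − ρ_c) = 5.66 km × 2880 / 340 = 47.94 km.
Total thickness = T + h + r = 29.5 km + 5.66 km + 47.94 km = 83.1 km.

83.1 km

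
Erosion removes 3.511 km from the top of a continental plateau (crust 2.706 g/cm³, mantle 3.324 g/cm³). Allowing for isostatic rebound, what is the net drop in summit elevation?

0.653 km

Rebound u = e ρ_c/ρ_m = 3.511 km × 2.706/3.324 = 2.858 km.
Net surface drop = e − u = 3.511 km − 2.858 km = e (ρ_m − ρ_c)/ρ_m = 0.653 km.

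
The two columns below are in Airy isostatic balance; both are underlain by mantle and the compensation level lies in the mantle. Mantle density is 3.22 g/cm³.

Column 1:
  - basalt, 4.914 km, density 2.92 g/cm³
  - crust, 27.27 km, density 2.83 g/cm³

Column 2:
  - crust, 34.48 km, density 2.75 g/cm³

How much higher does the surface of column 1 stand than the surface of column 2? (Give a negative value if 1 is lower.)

−1.27 km

For any compensation level in the mantle, the mantle terms cancel and isostasy reduces to e = (Σt_1 − Σt_2) − (Σ(ρt)_1 − Σ(ρt)_2) / ρ_m.
Σt_1 = 32.184 km; Σt_2 = 34.48 km; Σ(ρt)_1 = 91.52298; Σ(ρt)_2 = 94.82 (in km·g/cm³).
e = (32.184 − 34.48) − (91.52298 − 94.82) / 3.22 = −1.27 km.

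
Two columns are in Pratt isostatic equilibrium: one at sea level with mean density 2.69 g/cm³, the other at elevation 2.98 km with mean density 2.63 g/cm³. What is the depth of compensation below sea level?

ρ_ref D = ρ (D + h) → D (ρ_ref − ρ) = ρ h.
D = ρ h/(ρ_ref − ρ) = 2.63 × 2.98 km/(2.69 − 2.63) = 131 km.

131 km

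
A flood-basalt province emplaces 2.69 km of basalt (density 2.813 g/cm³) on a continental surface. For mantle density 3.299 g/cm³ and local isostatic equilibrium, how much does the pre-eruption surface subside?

Subaerial loading: s = t ρ_load / ρ_m.
s = 2.69 km × 2.813/3.299 = 2.29 km.

2.29 km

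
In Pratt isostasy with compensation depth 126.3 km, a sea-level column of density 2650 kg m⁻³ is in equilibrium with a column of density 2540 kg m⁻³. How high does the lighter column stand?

ρ_ref D = ρ (D + h) → h = D (ρ_ref − ρ)/ρ.
h = 126.3 km × (2650 − 2540)/2540 = 5.47 km.

5.47 km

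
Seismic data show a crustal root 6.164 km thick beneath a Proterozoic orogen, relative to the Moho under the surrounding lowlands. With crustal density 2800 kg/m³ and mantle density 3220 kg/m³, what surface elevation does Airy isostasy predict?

Equating mass per unit area of the two columns: ρ_c h = (ρ_m − ρ_c) r.
h = r (ρ_m − ρ_c) / ρ_c = 6.164 km × (3220 − 2800) / 2800 = 0.925 km.

0.925 km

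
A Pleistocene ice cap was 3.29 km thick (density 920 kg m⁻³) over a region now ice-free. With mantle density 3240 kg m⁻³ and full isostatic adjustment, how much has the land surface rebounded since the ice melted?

Removing the load lets mantle flow back in; uplift u satisfies ρ_ice t = ρ_m u.
u = t ρ_ice/ρ_m = 3.29 km × 920/3240 = 0.934 km.

0.934 km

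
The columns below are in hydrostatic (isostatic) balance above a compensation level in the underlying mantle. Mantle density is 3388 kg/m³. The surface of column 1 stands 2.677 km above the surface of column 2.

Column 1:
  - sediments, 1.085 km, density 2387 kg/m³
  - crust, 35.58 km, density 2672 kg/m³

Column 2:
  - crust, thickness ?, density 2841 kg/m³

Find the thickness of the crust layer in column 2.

Take the compensation level at the base of the deeper column (depth z_c below the surface of column 1) and equate Σ ρ_i t_i down to z_c; mantle fills any gap and the z_c terms cancel.
Column 1: 1.085×2387 + 35.58×2672 + (z_c − 36.665)×3388
Column 2: 2.677×0 + x×2841 + (z_c − 2.677 − 0 − x)×3388
The z_c×3388 term appears on both sides and cancels. Collect the known terms of each column as K = Σ(ρt)_known − 3388 × (depth of known layers): K_1 = 97659.655 − 3388×36.665 = −26561.365; K_2 = 0 − 3388×(2.677 + 0) = −9069.676.
Balance: K_1 = K_2 − x×(3388 − 2841), so x = (K_2 − K_1)/(3388 − 2841) = 17491.7/547 = 32 km.

32 km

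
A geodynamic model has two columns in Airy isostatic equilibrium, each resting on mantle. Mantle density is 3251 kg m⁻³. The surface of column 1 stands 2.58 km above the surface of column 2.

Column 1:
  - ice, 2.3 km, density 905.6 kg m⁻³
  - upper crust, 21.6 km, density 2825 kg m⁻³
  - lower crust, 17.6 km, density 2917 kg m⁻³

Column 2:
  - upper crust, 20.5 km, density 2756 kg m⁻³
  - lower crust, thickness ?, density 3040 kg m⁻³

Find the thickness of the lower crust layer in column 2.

9.19 km

Take the compensation level at the base of the deeper column (depth z_c below the surface of column 1) and equate Σ ρ_i t_i down to z_c; mantle fills any gap and the z_c terms cancel.
Column 1: 2.3×905.6 + 21.6×2825 + 17.6×2917 + (z_c − 41.5)×3251
Column 2: 2.58×0 + 20.5×2756 + x×3040 + (z_c − 2.58 − 20.5 − x)×3251
The z_c×3251 term appears on both sides and cancels. Collect the known terms of each column as K = Σ(ρt)_known − 3251 × (depth of known layers): K_1 = 114442.08 − 3251×41.5 = −20474.42; K_2 = 56498 − 3251×(2.58 + 20.5) = −18535.08.
Balance: K_1 = K_2 − x×(3251 − 3040), so x = (K_2 − K_1)/(3251 − 3040) = 1939.34/211 = 9.19 km.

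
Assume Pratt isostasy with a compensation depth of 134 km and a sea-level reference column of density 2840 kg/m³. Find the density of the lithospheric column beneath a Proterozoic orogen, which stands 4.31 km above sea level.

2750 kg/m³

Pratt balance: ρ_ref D = ρ (D + h).
ρ = ρ_ref D/(D + h) = 2840 × 134 km/(134 km + 4.31 km) = 2750 kg/m³.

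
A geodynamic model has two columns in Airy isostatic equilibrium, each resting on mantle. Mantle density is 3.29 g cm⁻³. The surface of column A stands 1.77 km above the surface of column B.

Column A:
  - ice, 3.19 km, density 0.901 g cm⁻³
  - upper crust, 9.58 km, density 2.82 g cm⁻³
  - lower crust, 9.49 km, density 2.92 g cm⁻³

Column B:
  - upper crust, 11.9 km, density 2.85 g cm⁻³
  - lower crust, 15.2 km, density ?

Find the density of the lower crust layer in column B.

2.99 g cm⁻³

Take the compensation level at the base of the deeper column (depth z_c below the surface of column A) and equate Σ ρ_i t_i down to z_c; mantle fills any gap and the z_c terms cancel.
Column A: 3.19×0.901 + 9.58×2.82 + 9.49×2.92 + (z_c − 22.26)×3.29
Column B: 1.77×0 + 11.9×2.85 + 15.2×ρ + (z_c − 1.77 − 27.1)×3.29
The z_c×3.29 term appears on both sides and cancels. Collect the known terms of each column as K = Σ(ρt)_known − 3.29 × (depth of known layers): K_A = 57.60059 − 3.29×22.26 = −15.63481; K_B = 33.915 − 3.29×(1.77 + 27.1) = −61.0673.
Balance: K_A = K_B + 15.2×ρ, so ρ = (K_A − K_B)/15.2 = 45.4325/15.2 = 2.99 g cm⁻³.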